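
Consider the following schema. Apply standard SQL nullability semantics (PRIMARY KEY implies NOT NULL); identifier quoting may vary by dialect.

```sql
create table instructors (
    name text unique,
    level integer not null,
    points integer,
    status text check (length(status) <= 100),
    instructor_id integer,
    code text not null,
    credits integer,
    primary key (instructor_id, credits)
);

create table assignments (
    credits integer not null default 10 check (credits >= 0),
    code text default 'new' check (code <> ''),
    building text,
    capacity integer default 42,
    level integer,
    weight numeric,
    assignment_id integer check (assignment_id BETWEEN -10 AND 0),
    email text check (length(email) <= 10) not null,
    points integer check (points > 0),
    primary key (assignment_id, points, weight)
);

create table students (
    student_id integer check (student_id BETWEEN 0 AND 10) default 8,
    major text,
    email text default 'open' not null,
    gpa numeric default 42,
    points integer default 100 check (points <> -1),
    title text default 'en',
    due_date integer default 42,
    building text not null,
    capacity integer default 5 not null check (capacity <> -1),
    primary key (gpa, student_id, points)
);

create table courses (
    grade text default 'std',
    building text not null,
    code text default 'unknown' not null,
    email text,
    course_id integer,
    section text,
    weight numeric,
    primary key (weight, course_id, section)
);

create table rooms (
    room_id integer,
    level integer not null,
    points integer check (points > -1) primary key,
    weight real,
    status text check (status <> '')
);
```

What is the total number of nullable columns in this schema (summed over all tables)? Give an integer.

instructors: 3 nullable (name, points, status — PK (instructor_id, credits) and explicit NOT NULL columns excluded).
assignments: 4 nullable (code, building, capacity, level — PK (assignment_id, points, weight) and explicit NOT NULL columns excluded).
students: 3 nullable (major, title, due_date — PK (gpa, student_id, points) and explicit NOT NULL columns excluded).
courses: 2 nullable (grade, email — PK (weight, course_id, section) and explicit NOT NULL columns excluded).
rooms: 3 nullable (room_id, weight, status — PK (points) and explicit NOT NULL columns excluded).
Total: 3 + 4 + 3 + 2 + 3 = 15.

15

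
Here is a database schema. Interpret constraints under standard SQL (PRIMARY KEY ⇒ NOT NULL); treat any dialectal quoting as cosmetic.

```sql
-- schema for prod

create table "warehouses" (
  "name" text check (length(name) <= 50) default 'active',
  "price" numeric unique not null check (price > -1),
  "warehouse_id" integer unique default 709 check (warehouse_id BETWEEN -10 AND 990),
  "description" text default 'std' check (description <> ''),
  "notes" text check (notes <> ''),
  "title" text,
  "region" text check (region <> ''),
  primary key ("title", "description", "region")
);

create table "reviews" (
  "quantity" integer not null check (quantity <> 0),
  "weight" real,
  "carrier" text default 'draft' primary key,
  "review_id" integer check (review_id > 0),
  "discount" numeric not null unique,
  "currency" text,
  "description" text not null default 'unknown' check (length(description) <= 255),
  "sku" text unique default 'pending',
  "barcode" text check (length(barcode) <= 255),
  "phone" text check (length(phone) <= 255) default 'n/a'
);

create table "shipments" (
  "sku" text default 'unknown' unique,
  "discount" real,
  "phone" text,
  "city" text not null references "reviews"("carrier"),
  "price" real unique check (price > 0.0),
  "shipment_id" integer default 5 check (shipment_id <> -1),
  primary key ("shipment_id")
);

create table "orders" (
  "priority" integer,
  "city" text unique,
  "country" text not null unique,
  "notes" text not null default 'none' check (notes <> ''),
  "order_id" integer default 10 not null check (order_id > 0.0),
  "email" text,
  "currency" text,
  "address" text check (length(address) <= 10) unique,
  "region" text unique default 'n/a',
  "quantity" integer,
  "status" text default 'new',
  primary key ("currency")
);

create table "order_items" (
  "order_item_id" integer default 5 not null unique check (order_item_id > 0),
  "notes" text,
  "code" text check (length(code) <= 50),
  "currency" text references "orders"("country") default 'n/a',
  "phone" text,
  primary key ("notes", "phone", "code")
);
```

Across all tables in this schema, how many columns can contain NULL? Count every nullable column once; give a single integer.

21

warehouses: 3 nullable (name, warehouse_id, notes — PK (title, description, region) and explicit NOT NULL columns excluded).
reviews: 6 nullable (weight, review_id, currency, sku, barcode, phone — PK (carrier) and explicit NOT NULL columns excluded).
shipments: 4 nullable (sku, discount, phone, price — PK (shipment_id) and explicit NOT NULL columns excluded).
orders: 7 nullable (priority, city, email, address, region, quantity, status — PK (currency) and explicit NOT NULL columns excluded).
order_items: 1 nullable (currency — PK (notes, phone, code) and explicit NOT NULL columns excluded).
Total: 3 + 6 + 4 + 7 + 1 = 21.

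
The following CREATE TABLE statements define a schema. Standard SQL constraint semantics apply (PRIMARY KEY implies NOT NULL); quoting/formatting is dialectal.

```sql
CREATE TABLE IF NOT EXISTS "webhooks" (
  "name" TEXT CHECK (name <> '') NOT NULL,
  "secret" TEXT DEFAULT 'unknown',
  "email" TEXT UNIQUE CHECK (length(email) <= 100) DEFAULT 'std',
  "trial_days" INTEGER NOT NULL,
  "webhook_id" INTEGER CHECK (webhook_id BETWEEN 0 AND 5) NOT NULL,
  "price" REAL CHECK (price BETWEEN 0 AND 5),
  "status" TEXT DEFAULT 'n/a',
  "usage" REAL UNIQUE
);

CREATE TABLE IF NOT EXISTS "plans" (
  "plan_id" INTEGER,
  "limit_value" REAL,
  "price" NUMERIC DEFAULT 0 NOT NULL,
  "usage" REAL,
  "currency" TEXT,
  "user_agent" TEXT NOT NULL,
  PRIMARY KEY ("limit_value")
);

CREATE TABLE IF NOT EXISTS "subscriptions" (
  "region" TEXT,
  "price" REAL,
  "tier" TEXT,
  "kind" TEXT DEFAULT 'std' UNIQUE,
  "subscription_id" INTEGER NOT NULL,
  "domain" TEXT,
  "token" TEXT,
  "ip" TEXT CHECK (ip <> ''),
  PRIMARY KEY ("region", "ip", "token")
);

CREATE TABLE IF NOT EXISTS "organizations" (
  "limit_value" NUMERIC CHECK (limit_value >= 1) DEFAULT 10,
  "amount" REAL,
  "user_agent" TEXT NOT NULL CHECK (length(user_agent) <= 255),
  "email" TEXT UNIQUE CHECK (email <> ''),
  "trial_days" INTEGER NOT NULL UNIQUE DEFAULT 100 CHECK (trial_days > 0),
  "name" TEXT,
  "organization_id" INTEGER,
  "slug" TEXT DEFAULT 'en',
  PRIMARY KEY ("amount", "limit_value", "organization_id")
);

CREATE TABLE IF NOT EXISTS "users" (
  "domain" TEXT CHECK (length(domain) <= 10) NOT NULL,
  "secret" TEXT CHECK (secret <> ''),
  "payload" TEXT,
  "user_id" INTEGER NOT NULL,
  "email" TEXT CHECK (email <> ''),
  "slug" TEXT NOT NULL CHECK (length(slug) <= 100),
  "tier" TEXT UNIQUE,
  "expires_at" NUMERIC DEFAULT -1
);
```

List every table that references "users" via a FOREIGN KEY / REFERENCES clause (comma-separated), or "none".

No REFERENCES clause anywhere in the schema names users.

none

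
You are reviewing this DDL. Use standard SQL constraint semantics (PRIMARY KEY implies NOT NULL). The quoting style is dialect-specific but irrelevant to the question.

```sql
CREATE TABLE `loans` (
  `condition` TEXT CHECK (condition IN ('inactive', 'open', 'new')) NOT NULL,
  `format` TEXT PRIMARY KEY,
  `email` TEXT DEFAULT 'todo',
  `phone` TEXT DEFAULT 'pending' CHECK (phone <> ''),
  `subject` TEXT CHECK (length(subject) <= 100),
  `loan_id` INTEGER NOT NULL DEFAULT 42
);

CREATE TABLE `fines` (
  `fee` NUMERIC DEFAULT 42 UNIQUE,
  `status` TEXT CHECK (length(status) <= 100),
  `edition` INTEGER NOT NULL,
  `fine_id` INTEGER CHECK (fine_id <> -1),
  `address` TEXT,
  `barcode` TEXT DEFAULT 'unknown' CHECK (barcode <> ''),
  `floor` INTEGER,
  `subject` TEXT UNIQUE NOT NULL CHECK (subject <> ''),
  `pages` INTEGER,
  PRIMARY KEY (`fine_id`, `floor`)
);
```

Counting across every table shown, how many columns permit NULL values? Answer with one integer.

loans: 3 nullable (email, phone, subject — PK (format) and explicit NOT NULL columns excluded).
fines: 5 nullable (fee, status, address, barcode, pages — PK (fine_id, floor) and explicit NOT NULL columns excluded).
Total: 3 + 5 = 8.

8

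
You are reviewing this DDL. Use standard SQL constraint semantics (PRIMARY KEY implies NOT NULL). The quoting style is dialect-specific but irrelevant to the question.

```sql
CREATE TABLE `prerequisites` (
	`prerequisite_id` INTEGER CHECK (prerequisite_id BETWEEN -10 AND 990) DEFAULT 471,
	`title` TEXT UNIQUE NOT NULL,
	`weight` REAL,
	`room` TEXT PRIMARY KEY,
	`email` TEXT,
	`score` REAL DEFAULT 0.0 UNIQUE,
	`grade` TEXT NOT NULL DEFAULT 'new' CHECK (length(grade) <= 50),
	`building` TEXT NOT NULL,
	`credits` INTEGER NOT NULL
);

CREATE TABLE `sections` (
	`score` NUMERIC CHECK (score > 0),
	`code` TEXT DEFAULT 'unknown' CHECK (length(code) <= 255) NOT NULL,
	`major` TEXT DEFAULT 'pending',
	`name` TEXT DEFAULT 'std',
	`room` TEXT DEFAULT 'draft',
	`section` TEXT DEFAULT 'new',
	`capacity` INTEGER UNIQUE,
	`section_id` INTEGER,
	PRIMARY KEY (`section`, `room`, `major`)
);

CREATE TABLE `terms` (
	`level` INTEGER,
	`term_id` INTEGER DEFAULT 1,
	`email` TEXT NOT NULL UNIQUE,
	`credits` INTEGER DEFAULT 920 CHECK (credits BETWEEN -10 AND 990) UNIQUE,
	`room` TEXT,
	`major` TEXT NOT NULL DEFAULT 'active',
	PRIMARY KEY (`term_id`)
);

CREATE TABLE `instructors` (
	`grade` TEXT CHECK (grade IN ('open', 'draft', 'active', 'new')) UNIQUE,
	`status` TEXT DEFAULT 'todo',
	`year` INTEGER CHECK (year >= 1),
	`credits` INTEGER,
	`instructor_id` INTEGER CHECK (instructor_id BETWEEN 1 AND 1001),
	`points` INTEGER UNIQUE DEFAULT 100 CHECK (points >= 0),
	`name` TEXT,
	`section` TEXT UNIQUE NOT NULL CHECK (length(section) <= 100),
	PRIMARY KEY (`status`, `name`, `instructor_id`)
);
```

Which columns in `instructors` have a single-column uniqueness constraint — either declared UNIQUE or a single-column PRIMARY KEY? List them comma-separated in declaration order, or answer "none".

grade, points, section

- grade: declared UNIQUE → unique.
- status: part of a composite PRIMARY KEY — only the tuple is unique, not this column on its own.
- year: no UNIQUE or single-column PK constraint.
- credits: no UNIQUE or single-column PK constraint.
- instructor_id: part of a composite PRIMARY KEY — only the tuple is unique, not this column on its own.
- points: declared UNIQUE → unique.
- name: part of a composite PRIMARY KEY — only the tuple is unique, not this column on its own.
- section: declared UNIQUE → unique.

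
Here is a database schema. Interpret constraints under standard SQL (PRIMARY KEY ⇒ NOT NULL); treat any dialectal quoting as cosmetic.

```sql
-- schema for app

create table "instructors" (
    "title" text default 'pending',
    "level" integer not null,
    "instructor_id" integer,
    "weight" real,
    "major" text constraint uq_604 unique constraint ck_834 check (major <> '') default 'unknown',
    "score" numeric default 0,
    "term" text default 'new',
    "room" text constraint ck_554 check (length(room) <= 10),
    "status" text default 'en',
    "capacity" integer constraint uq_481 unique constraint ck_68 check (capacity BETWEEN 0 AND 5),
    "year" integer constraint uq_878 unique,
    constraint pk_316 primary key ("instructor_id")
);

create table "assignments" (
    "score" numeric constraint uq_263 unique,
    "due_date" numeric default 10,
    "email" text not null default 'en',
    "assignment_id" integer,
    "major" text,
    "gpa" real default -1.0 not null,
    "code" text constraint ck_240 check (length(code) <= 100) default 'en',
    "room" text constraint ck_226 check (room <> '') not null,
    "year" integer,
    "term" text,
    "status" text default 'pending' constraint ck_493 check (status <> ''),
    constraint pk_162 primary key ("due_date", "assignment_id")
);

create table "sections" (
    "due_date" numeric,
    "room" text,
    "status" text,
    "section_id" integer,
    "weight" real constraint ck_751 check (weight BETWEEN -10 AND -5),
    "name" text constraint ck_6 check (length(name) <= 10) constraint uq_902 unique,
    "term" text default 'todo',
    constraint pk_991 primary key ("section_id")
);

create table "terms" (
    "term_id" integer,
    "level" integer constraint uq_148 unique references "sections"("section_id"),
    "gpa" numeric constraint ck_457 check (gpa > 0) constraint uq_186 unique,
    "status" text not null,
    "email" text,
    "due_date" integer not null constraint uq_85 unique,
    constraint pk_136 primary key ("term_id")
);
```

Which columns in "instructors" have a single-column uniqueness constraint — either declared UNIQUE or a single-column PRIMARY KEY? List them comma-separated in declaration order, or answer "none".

- title: no UNIQUE or single-column PK constraint.
- level: no UNIQUE or single-column PK constraint.
- instructor_id: single-column PRIMARY KEY → unique.
- weight: no UNIQUE or single-column PK constraint.
- major: declared UNIQUE → unique.
- score: no UNIQUE or single-column PK constraint.
- term: no UNIQUE or single-column PK constraint.
- room: no UNIQUE or single-column PK constraint.
- status: no UNIQUE or single-column PK constraint.
- capacity: declared UNIQUE → unique.
- year: declared UNIQUE → unique.

instructor_id, major, capacity, year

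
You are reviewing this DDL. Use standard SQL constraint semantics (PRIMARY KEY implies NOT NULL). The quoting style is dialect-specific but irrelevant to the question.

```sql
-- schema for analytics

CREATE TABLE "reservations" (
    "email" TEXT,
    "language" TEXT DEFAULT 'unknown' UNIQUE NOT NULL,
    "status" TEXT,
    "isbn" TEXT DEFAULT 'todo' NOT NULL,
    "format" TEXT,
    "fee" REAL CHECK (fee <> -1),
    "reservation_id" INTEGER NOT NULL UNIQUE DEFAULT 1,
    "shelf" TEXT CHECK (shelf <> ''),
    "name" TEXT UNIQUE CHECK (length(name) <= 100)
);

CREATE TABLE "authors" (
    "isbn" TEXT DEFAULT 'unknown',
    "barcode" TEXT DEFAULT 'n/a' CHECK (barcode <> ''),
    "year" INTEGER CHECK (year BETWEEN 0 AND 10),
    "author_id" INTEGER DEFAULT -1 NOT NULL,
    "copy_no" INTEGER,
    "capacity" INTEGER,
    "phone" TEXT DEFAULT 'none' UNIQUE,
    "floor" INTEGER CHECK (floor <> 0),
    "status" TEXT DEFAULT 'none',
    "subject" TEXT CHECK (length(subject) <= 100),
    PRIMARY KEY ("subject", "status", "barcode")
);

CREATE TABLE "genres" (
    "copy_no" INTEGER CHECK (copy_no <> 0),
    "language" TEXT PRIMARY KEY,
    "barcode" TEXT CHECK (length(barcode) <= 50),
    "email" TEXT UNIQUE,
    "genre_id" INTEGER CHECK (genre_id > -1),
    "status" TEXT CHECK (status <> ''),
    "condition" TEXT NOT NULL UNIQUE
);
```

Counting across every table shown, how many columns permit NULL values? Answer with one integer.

17

reservations: 6 nullable (email, status, format, fee, shelf, name — PK none and explicit NOT NULL columns excluded).
authors: 6 nullable (isbn, year, copy_no, capacity, phone, floor — PK (subject, status, barcode) and explicit NOT NULL columns excluded).
genres: 5 nullable (copy_no, barcode, email, genre_id, status — PK (language) and explicit NOT NULL columns excluded).
Total: 6 + 6 + 5 = 17.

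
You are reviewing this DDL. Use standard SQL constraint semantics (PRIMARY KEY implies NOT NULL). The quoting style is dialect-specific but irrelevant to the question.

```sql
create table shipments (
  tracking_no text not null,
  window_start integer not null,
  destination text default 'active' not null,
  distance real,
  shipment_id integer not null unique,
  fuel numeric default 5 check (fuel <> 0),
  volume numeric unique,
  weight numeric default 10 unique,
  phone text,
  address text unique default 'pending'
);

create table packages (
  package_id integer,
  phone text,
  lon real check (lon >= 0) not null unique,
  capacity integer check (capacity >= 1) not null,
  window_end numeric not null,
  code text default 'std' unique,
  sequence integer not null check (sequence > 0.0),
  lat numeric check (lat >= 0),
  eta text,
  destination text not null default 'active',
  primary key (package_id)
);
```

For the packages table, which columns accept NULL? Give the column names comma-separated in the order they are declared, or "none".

phone, code, lat, eta

- package_id: part of the PRIMARY KEY, which implies NOT NULL → not nullable.
- phone: no NOT NULL constraint applies → nullable.
- lon: declared NOT NULL → not nullable.
- capacity: declared NOT NULL → not nullable.
- window_end: declared NOT NULL → not nullable.
- code: UNIQUE does not imply NOT NULL → nullable.
- sequence: declared NOT NULL → not nullable.
- lat: CHECK does not forbid NULL (a CHECK constraint passes when its expression is NULL) → nullable.
- eta: no NOT NULL constraint applies → nullable.
- destination: declared NOT NULL → not nullable.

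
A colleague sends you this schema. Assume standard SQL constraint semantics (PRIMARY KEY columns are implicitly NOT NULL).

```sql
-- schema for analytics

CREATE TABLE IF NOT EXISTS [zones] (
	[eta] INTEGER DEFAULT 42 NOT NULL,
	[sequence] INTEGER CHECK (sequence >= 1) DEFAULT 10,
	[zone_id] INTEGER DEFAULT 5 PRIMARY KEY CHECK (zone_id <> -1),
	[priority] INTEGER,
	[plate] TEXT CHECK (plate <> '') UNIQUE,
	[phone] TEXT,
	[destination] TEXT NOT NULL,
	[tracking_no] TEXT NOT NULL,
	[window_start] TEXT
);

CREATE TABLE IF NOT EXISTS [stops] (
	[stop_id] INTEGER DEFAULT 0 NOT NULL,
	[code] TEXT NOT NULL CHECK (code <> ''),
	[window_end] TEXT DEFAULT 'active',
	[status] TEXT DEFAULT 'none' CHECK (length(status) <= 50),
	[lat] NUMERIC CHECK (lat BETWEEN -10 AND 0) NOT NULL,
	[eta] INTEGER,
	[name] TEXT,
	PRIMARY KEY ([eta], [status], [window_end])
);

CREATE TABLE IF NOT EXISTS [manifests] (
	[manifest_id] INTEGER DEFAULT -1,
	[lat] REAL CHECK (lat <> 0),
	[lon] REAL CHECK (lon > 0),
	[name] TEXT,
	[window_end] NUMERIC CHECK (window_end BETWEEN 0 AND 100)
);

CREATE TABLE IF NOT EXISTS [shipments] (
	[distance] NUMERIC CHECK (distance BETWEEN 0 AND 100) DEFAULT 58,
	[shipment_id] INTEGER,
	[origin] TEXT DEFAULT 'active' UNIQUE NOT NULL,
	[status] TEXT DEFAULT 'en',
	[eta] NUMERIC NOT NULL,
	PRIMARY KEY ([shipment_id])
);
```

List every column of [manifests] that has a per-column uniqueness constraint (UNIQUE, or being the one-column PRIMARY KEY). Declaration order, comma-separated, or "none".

none

- manifest_id: no UNIQUE or single-column PK constraint.
- lat: no UNIQUE or single-column PK constraint.
- lon: no UNIQUE or single-column PK constraint.
- name: no UNIQUE or single-column PK constraint.
- window_end: no UNIQUE or single-column PK constraint.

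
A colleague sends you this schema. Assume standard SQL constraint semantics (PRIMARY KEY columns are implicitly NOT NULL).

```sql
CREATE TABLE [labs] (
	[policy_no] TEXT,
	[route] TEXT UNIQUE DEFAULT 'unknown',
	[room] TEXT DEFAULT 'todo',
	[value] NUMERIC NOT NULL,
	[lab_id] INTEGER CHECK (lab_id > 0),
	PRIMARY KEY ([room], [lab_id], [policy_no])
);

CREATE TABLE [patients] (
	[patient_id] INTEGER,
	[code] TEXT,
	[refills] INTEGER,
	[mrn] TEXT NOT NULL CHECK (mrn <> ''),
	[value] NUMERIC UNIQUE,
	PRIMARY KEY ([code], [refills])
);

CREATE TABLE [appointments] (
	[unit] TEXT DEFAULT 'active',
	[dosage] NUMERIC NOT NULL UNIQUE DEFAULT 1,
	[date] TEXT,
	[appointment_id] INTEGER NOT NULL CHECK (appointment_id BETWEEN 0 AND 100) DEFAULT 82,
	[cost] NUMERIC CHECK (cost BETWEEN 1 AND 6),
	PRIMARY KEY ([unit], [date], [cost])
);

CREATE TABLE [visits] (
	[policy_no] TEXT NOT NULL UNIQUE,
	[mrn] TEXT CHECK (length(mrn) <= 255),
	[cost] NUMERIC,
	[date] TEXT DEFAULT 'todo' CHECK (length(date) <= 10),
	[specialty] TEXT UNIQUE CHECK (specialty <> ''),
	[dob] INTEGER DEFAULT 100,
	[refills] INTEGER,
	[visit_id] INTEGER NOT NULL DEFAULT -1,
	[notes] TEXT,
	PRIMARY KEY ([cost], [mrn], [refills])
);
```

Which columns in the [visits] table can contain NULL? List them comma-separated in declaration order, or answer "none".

date, specialty, dob, notes

- policy_no: declared NOT NULL → not nullable.
- mrn: part of the PRIMARY KEY, which implies NOT NULL → not nullable.
- cost: part of the PRIMARY KEY, which implies NOT NULL → not nullable.
- date: CHECK does not forbid NULL (a CHECK constraint passes when its expression is NULL) → nullable.
- specialty: CHECK does not forbid NULL (a CHECK constraint passes when its expression is NULL) → nullable.
- dob: DEFAULT only fills an omitted column; an explicit NULL is still allowed → nullable.
- refills: part of the PRIMARY KEY, which implies NOT NULL → not nullable.
- visit_id: declared NOT NULL → not nullable.
- notes: no NOT NULL constraint applies → nullable.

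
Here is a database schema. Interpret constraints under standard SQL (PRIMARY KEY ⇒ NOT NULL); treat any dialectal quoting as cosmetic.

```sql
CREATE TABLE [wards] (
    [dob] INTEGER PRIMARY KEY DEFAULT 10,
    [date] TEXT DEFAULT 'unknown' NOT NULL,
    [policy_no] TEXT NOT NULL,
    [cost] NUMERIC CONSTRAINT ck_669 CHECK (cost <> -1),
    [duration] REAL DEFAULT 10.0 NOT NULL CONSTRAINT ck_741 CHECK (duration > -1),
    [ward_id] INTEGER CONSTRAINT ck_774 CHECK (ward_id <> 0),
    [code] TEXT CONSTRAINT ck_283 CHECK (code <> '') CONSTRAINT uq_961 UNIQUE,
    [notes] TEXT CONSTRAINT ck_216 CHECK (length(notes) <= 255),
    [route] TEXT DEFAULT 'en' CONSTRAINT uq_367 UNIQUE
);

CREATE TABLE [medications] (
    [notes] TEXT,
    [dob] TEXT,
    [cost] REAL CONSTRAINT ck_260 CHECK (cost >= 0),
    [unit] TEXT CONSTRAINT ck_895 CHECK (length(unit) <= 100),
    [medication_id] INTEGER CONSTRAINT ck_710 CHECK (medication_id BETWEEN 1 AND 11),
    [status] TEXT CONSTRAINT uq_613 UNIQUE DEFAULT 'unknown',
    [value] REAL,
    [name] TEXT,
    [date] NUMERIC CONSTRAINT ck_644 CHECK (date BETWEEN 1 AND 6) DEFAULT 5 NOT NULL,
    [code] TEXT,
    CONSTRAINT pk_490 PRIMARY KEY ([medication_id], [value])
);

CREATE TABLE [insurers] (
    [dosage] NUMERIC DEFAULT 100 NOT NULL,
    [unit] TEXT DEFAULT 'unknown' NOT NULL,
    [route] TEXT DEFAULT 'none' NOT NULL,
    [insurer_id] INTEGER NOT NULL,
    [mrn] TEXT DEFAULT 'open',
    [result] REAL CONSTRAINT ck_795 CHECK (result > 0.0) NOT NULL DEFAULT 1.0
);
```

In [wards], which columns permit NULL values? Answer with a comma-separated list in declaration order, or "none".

- dob: part of the PRIMARY KEY, which implies NOT NULL → not nullable.
- date: declared NOT NULL → not nullable.
- policy_no: declared NOT NULL → not nullable.
- cost: CHECK does not forbid NULL (a CHECK constraint passes when its expression is NULL) → nullable.
- duration: declared NOT NULL → not nullable.
- ward_id: CHECK does not forbid NULL (a CHECK constraint passes when its expression is NULL) → nullable.
- code: CHECK does not forbid NULL (a CHECK constraint passes when its expression is NULL) → nullable.
- notes: CHECK does not forbid NULL (a CHECK constraint passes when its expression is NULL) → nullable.
- route: UNIQUE does not imply NOT NULL → nullable.

cost, ward_id, code, notes, route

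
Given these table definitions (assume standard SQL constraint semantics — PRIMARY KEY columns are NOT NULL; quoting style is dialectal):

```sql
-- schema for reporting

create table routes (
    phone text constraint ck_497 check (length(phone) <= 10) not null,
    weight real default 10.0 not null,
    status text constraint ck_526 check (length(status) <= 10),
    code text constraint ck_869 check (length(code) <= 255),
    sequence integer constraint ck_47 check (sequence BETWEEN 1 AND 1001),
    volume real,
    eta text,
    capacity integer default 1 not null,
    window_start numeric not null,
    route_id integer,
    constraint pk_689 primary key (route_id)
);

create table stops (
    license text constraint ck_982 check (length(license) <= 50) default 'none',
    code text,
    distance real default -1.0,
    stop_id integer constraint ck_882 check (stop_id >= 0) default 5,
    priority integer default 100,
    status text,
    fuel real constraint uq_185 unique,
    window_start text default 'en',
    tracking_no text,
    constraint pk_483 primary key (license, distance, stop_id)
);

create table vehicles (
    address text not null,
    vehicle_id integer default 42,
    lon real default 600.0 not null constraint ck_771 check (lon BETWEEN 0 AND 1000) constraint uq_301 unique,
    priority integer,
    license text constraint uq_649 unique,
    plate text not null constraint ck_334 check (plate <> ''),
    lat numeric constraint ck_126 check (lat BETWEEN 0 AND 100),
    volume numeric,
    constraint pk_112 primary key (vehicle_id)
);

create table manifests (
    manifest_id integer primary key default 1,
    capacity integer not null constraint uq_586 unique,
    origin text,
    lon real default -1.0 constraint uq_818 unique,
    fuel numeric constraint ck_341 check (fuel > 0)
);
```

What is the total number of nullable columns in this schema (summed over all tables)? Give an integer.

routes: 5 nullable (status, code, sequence, volume, eta — PK (route_id) and explicit NOT NULL columns excluded).
stops: 6 nullable (code, priority, status, fuel, window_start, tracking_no — PK (license, distance, stop_id) and explicit NOT NULL columns excluded).
vehicles: 4 nullable (priority, license, lat, volume — PK (vehicle_id) and explicit NOT NULL columns excluded).
manifests: 3 nullable (origin, lon, fuel — PK (manifest_id) and explicit NOT NULL columns excluded).
Total: 5 + 6 + 4 + 3 = 18.

18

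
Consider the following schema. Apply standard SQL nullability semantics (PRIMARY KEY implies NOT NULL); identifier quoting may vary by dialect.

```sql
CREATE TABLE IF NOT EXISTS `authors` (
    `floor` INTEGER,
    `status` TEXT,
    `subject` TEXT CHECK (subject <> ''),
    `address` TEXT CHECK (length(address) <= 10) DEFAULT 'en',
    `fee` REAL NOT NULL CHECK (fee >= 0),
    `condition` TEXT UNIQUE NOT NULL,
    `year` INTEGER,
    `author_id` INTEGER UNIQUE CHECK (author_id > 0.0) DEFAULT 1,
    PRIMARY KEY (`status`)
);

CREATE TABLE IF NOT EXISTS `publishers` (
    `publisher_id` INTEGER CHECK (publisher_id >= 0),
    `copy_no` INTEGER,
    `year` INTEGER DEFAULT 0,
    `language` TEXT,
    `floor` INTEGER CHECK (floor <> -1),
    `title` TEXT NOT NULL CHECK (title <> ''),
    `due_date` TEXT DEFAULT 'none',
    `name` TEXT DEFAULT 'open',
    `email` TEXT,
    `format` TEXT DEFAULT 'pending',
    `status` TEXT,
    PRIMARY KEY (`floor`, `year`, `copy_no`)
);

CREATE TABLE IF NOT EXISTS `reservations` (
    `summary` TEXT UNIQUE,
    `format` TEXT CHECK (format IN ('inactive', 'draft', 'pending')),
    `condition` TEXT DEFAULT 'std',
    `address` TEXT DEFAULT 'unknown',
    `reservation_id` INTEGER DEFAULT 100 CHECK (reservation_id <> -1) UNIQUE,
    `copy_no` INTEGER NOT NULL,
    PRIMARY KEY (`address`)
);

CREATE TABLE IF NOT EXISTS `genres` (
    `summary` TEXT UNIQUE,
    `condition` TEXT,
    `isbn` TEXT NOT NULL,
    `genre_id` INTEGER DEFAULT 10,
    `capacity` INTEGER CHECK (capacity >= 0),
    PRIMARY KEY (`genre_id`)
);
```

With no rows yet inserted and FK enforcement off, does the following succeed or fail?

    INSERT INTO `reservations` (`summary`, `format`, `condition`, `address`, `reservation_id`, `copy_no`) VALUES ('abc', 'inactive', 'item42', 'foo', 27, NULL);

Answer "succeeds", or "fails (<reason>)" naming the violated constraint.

fails (NOT NULL on copy_no)

copy_no is explicitly set to NULL, but copy_no is declared NOT NULL.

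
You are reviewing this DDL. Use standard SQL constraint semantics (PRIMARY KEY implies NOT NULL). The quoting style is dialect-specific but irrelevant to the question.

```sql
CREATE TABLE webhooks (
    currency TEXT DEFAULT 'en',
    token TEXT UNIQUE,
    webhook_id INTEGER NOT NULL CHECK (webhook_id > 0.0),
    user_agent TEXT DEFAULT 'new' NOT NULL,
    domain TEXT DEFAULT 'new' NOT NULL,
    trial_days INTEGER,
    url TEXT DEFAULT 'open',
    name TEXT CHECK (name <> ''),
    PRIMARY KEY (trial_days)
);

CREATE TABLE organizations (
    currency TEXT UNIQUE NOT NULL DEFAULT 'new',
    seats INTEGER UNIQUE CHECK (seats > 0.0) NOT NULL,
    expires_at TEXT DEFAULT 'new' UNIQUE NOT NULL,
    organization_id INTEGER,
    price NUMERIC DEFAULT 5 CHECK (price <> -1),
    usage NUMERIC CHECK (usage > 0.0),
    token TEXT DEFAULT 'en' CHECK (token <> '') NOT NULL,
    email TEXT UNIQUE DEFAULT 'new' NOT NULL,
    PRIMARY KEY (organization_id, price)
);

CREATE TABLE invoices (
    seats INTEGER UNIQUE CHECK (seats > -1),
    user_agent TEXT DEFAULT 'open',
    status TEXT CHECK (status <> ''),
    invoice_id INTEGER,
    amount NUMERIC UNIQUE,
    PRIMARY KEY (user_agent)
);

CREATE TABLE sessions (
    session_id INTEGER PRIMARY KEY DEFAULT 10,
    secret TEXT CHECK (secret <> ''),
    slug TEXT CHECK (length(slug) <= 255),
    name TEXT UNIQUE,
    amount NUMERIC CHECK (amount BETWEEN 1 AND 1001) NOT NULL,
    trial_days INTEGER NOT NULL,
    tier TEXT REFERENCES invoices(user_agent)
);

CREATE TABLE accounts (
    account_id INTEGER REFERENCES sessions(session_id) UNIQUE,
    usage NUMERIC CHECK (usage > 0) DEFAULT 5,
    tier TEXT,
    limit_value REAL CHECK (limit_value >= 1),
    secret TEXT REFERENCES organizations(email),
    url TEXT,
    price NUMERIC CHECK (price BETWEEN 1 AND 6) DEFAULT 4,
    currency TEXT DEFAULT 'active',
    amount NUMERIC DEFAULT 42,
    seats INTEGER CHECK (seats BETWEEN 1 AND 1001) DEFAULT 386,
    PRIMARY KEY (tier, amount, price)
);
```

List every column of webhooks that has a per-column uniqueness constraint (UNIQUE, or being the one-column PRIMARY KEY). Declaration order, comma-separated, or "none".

- currency: no UNIQUE or single-column PK constraint.
- token: declared UNIQUE → unique.
- webhook_id: no UNIQUE or single-column PK constraint.
- user_agent: no UNIQUE or single-column PK constraint.
- domain: no UNIQUE or single-column PK constraint.
- trial_days: single-column PRIMARY KEY → unique.
- url: no UNIQUE or single-column PK constraint.
- name: no UNIQUE or single-column PK constraint.

token, trial_days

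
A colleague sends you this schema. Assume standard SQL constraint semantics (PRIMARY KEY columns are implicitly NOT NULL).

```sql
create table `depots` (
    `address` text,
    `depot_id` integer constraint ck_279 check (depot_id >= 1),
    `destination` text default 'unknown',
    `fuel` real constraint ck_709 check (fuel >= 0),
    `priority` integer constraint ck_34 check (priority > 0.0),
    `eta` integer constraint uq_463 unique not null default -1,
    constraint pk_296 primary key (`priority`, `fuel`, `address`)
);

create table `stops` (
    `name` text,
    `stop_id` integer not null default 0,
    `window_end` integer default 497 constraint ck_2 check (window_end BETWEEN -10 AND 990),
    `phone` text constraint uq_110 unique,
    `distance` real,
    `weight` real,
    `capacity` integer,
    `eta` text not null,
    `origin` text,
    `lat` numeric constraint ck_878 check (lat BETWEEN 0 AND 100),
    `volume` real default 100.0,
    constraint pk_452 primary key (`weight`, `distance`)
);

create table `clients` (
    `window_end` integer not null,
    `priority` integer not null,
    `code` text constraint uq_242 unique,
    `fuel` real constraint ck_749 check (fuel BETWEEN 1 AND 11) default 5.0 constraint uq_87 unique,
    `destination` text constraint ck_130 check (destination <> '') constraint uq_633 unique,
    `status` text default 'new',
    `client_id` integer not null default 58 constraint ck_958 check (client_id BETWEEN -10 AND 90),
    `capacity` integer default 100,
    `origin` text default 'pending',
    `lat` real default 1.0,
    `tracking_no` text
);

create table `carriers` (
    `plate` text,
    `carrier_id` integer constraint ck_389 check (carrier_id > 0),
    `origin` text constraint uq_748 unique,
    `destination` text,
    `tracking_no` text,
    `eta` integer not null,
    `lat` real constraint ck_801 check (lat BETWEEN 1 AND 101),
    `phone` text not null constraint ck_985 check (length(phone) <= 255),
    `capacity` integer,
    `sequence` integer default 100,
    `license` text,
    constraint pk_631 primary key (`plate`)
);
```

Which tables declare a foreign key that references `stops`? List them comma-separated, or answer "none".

No REFERENCES clause anywhere in the schema names stops.

none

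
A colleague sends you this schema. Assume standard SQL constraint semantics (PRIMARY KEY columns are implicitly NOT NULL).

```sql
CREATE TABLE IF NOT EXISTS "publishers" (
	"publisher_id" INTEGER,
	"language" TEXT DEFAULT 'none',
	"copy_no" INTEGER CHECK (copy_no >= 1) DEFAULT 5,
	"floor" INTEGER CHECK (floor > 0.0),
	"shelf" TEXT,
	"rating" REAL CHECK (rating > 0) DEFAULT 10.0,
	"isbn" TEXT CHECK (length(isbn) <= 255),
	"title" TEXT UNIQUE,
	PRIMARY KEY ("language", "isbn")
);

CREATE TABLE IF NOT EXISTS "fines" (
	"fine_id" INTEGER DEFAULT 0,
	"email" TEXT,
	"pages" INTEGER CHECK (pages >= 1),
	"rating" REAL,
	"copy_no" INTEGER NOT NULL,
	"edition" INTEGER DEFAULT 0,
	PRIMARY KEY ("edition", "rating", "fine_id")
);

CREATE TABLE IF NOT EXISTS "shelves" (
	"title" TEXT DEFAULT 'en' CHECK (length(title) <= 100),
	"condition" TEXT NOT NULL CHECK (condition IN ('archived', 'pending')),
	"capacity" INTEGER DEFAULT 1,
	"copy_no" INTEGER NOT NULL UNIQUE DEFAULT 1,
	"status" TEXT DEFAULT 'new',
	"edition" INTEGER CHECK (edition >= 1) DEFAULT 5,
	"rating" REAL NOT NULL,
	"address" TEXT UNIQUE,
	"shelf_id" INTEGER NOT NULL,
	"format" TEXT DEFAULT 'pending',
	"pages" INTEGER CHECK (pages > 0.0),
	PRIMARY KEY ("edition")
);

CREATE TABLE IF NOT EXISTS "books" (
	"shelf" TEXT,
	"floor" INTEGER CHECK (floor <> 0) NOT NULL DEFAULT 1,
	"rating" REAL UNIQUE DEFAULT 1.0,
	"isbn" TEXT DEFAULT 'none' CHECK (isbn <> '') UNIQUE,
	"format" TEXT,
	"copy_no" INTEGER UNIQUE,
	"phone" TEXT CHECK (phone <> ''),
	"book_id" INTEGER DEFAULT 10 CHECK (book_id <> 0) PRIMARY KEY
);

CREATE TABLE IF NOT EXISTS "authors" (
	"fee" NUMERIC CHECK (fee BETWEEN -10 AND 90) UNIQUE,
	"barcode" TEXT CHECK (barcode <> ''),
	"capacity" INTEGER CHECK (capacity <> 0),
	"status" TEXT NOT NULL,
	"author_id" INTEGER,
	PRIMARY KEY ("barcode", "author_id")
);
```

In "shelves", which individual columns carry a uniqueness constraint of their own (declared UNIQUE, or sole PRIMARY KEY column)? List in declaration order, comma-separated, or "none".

copy_no, edition, address

- title: no UNIQUE or single-column PK constraint.
- condition: no UNIQUE or single-column PK constraint.
- capacity: no UNIQUE or single-column PK constraint.
- copy_no: declared UNIQUE → unique.
- status: no UNIQUE or single-column PK constraint.
- edition: single-column PRIMARY KEY → unique.
- rating: no UNIQUE or single-column PK constraint.
- address: declared UNIQUE → unique.
- shelf_id: no UNIQUE or single-column PK constraint.
- format: no UNIQUE or single-column PK constraint.
- pages: no UNIQUE or single-column PK constraint.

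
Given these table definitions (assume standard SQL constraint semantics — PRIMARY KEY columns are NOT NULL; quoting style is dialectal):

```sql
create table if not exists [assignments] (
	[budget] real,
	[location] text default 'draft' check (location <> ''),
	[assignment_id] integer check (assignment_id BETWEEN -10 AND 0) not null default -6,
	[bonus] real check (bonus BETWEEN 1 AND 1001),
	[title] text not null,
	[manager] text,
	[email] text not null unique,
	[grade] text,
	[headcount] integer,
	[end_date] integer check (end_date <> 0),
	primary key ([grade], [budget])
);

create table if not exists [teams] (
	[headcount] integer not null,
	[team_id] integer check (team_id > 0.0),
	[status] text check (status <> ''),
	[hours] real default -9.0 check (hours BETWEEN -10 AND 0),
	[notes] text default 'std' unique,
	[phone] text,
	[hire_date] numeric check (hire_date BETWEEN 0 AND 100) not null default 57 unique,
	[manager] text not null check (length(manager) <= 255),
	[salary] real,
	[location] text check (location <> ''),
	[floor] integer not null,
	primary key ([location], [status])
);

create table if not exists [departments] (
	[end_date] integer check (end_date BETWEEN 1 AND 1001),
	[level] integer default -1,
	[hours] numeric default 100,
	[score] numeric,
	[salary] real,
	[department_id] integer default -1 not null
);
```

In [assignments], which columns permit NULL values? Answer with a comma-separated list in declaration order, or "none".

- budget: part of the PRIMARY KEY, which implies NOT NULL → not nullable.
- location: CHECK does not forbid NULL (a CHECK constraint passes when its expression is NULL) → nullable.
- assignment_id: declared NOT NULL → not nullable.
- bonus: CHECK does not forbid NULL (a CHECK constraint passes when its expression is NULL) → nullable.
- title: declared NOT NULL → not nullable.
- manager: no NOT NULL constraint applies → nullable.
- email: declared NOT NULL → not nullable.
- grade: part of the PRIMARY KEY, which implies NOT NULL → not nullable.
- headcount: no NOT NULL constraint applies → nullable.
- end_date: CHECK does not forbid NULL (a CHECK constraint passes when its expression is NULL) → nullable.

location, bonus, manager, headcount, end_date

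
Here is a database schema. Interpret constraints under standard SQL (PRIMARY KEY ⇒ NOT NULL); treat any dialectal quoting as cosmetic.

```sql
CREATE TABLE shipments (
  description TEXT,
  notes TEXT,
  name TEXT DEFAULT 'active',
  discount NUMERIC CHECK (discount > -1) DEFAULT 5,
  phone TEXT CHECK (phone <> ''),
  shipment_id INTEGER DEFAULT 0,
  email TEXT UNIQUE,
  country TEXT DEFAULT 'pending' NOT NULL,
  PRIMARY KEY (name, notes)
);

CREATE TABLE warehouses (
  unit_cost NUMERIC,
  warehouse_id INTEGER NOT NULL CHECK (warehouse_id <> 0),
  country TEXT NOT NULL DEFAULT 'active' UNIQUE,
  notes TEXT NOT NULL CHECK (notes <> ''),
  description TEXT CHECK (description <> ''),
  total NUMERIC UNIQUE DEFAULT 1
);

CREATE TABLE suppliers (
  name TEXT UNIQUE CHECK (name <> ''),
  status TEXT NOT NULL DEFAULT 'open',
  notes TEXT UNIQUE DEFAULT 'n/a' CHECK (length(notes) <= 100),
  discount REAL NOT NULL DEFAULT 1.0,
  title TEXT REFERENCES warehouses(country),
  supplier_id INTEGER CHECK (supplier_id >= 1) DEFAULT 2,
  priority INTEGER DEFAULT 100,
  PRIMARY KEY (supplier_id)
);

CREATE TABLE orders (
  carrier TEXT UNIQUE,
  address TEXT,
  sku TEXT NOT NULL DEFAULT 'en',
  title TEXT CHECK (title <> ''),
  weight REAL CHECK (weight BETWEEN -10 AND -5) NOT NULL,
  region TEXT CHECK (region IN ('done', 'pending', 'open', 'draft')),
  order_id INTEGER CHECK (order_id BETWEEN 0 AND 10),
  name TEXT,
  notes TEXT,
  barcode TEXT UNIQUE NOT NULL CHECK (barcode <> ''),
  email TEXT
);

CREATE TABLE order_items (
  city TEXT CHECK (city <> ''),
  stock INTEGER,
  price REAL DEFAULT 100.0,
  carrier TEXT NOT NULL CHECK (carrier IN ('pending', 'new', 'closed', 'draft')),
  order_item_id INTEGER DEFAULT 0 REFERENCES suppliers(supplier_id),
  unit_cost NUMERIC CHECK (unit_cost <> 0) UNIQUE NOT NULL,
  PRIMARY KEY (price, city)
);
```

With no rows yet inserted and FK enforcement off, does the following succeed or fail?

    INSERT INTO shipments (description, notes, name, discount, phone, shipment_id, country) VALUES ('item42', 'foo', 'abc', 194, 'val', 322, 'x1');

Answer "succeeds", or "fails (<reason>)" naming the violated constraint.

NOT NULL columns: country is supplied; name is supplied; notes is supplied.
CHECK constraints: 194 satisfies (discount > -1); 'val' satisfies (phone <> '').
No constraint is violated.

succeeds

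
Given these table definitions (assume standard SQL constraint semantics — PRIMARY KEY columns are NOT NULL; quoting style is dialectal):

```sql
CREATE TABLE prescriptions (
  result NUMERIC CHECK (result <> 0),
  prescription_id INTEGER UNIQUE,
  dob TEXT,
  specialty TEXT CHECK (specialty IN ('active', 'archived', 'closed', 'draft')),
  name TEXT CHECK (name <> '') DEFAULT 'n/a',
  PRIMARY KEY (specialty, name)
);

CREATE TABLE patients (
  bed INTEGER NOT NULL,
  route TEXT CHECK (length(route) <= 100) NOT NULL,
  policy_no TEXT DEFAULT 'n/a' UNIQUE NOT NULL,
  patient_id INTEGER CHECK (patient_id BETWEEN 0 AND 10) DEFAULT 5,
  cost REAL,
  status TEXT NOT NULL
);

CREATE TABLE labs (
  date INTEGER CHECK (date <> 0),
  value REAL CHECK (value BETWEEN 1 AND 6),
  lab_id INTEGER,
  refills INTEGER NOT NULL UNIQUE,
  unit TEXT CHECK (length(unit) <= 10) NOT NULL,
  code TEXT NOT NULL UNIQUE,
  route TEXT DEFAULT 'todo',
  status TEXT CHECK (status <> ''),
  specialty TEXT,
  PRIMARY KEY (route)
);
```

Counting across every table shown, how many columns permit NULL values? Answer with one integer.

10

prescriptions: 3 nullable (result, prescription_id, dob — PK (specialty, name) and explicit NOT NULL columns excluded).
patients: 2 nullable (patient_id, cost — PK none and explicit NOT NULL columns excluded).
labs: 5 nullable (date, value, lab_id, status, specialty — PK (route) and explicit NOT NULL columns excluded).
Total: 3 + 2 + 5 = 10.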